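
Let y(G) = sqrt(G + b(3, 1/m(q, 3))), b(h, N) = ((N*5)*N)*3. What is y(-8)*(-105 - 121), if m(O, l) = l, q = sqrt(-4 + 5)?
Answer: -226*I*sqrt(57)/3 ≈ -568.75*I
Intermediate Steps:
q = 1 (q = sqrt(1) = 1)
b(h, N) = 15*N**2 (b(h, N) = ((5*N)*N)*3 = (5*N**2)*3 = 15*N**2)
y(G) = sqrt(5/3 + G) (y(G) = sqrt(G + 15*(1/3)**2) = sqrt(G + 15*(1/9)) = sqrt(G + 5/3) = sqrt(5/3 + G))
y(-8)*(-105 - 121) = (sqrt(15 + 9*(-8))/3)*(-105 - 121) = (sqrt(15 - 72)/3)*(-226) = (sqrt(-57)/3)*(-226) = ((I*sqrt(57))/3)*(-226) = (I*sqrt(57)/3)*(-226) = -226*I*sqrt(57)/3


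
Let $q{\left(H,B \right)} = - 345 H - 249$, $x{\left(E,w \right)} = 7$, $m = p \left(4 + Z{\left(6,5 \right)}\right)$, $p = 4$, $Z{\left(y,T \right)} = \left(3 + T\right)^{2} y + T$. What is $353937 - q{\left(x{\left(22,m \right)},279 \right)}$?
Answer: $356601$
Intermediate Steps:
$Z{\left(y,T \right)} = T + y \left(3 + T\right)^{2}$ ($Z{\left(y,T \right)} = y \left(3 + T\right)^{2} + T = T + y \left(3 + T\right)^{2}$)
$m = 1572$ ($m = 4 \left(4 + \left(5 + 6 \left(3 + 5\right)^{2}\right)\right) = 4 \left(4 + \left(5 + 6 \cdot 8^{2}\right)\right) = 4 \left(4 + \left(5 + 6 \cdot 64\right)\right) = 4 \left(4 + \left(5 + 384\right)\right) = 4 \left(4 + 389\right) = 4 \cdot 393 = 1572$)
$q{\left(H,B \right)} = -249 - 345 H$
$353937 - q{\left(x{\left(22,m \right)},279 \right)} = 353937 - \left(-249 - 2415\right) = 353937 - -2664 = 353937 + 2664 = 356601$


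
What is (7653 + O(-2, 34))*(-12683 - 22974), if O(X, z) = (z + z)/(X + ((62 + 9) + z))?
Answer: -28109375839/103 ≈ -2.7291e+8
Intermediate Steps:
O(X, z) = 2*z/(71 + X + z) (O(X, z) = (2*z)/(X + (71 + z)) = (2*z)/(71 + X + z) = 2*z/(71 + X + z))
(7653 + O(-2, 34))*(-12683 - 22974) = (7653 + 2*34/(71 - 2 + 34))*(-12683 - 22974) = (7653 + 2*34/103)*(-35657) = (7653 + 2*34*(1/103))*(-35657) = (7653 + 68/103)*(-35657) = (788327/103)*(-35657) = -28109375839/103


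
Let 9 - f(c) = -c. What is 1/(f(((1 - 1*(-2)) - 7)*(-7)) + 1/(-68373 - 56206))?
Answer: 124579/4609422 ≈ 0.027027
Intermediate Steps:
f(c) = 9 + c (f(c) = 9 - (-1)*c = 9 + c)
1/(f(((1 - 1*(-2)) - 7)*(-7)) + 1/(-68373 - 56206)) = 1/((9 + ((1 - 1*(-2)) - 7)*(-7)) + 1/(-68373 - 56206)) = 1/((9 + ((1 + 2) - 7)*(-7)) + 1/(-124579)) = 1/((9 + (3 - 7)*(-7)) - 1/124579) = 1/((9 - 4*(-7)) - 1/124579) = 1/((9 + 28) - 1/124579) = 1/(37 - 1/124579) = 1/(4609422/124579) = 124579/4609422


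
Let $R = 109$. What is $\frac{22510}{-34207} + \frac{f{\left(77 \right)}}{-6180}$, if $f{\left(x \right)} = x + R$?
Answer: $- \frac{24245717}{35233210} \approx -0.68815$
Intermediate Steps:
$f{\left(x \right)} = 109 + x$ ($f{\left(x \right)} = x + 109 = 109 + x$)
$\frac{22510}{-34207} + \frac{f{\left(77 \right)}}{-6180} = \frac{22510}{-34207} + \frac{109 + 77}{-6180} = 22510 \left(- \frac{1}{34207}\right) + 186 \left(- \frac{1}{6180}\right) = - \frac{22510}{34207} - \frac{31}{1030} = - \frac{24245717}{35233210}$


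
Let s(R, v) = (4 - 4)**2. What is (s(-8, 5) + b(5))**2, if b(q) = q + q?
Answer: 100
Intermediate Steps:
s(R, v) = 0 (s(R, v) = 0**2 = 0)
b(q) = 2*q
(s(-8, 5) + b(5))**2 = (0 + 2*5)**2 = (0 + 10)**2 = 10**2 = 100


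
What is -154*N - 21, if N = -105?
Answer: 16149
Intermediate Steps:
-154*N - 21 = -154*(-105) - 21 = 16170 - 21 = 16149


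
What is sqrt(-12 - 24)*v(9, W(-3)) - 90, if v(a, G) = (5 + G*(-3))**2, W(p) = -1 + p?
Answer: -90 + 1734*I ≈ -90.0 + 1734.0*I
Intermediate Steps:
v(a, G) = (5 - 3*G)**2
sqrt(-12 - 24)*v(9, W(-3)) - 90 = sqrt(-12 - 24)*(-5 + 3*(-1 - 3))**2 - 90 = sqrt(-36)*(-5 + 3*(-4))**2 - 90 = (6*I)*(-5 - 12)**2 - 90 = (6*I)*(-17)**2 - 90 = (6*I)*289 - 90 = 1734*I - 90 = -90 + 1734*I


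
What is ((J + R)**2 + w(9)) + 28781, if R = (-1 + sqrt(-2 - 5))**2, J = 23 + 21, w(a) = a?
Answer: 30206 - 152*I*sqrt(7) ≈ 30206.0 - 402.15*I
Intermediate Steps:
J = 44
R = (-1 + I*sqrt(7))**2 (R = (-1 + sqrt(-7))**2 = (-1 + I*sqrt(7))**2 ≈ -6.0 - 5.2915*I)
((J + R)**2 + w(9)) + 28781 = ((44 + (1 - I*sqrt(7))**2)**2 + 9) + 28781 = (9 + (44 + (1 - I*sqrt(7))**2)**2) + 28781 = 28790 + (44 + (1 - I*sqrt(7))**2)**2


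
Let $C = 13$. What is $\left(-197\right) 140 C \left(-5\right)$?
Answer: $1792700$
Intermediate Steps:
$\left(-197\right) 140 C \left(-5\right) = \left(-197\right) 140 \cdot 13 \left(-5\right) = \left(-27580\right) \left(-65\right) = 1792700$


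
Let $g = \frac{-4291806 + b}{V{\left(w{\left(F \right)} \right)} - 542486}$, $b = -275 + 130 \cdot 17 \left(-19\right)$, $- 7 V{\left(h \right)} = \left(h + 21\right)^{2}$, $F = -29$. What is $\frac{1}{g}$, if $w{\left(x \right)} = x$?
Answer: $\frac{3797466}{30338497} \approx 0.12517$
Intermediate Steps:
$V{\left(h \right)} = - \frac{\left(21 + h\right)^{2}}{7}$ ($V{\left(h \right)} = - \frac{\left(h + 21\right)^{2}}{7} = - \frac{\left(21 + h\right)^{2}}{7}$)
$b = -42265$ ($b = -275 + 130 \left(-323\right) = -275 - 41990 = -42265$)
$g = \frac{30338497}{3797466}$ ($g = \frac{-4291806 - 42265}{- \frac{\left(21 - 29\right)^{2}}{7} - 542486} = - \frac{4334071}{- \frac{\left(-8\right)^{2}}{7} - 542486} = - \frac{4334071}{\left(- \frac{1}{7}\right) 64 - 542486} = - \frac{4334071}{- \frac{64}{7} - 542486} = - \frac{4334071}{- \frac{3797466}{7}} = \left(-4334071\right) \left(- \frac{7}{3797466}\right) = \frac{30338497}{3797466} \approx 7.9891$)
$\frac{1}{g} = \frac{1}{\frac{30338497}{3797466}} = \frac{3797466}{30338497}$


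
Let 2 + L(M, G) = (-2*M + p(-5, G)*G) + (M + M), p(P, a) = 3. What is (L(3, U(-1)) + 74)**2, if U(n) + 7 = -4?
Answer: 1521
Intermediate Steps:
U(n) = -11 (U(n) = -7 - 4 = -11)
L(M, G) = -2 + 3*G (L(M, G) = -2 + ((-2*M + 3*G) + (M + M)) = -2 + ((-2*M + 3*G) + 2*M) = -2 + 3*G)
(L(3, U(-1)) + 74)**2 = ((-2 + 3*(-11)) + 74)**2 = ((-2 - 33) + 74)**2 = (-35 + 74)**2 = 39**2 = 1521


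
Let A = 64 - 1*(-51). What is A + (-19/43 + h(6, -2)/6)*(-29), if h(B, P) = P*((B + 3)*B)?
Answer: 27942/43 ≈ 649.81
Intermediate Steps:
h(B, P) = B*P*(3 + B) (h(B, P) = P*((3 + B)*B) = P*(B*(3 + B)) = B*P*(3 + B))
A = 115 (A = 64 + 51 = 115)
A + (-19/43 + h(6, -2)/6)*(-29) = 115 + (-19/43 + (6*(-2)*(3 + 6))/6)*(-29) = 115 + (-19*1/43 + (6*(-2)*9)*(⅙))*(-29) = 115 + (-19/43 - 108*⅙)*(-29) = 115 + (-19/43 - 18)*(-29) = 115 - 793/43*(-29) = 115 + 22997/43 = 27942/43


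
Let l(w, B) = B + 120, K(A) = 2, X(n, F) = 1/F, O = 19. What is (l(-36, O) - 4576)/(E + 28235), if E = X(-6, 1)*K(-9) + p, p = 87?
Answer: -4437/28324 ≈ -0.15665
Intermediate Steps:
l(w, B) = 120 + B
E = 89 (E = 2/1 + 87 = 1*2 + 87 = 2 + 87 = 89)
(l(-36, O) - 4576)/(E + 28235) = ((120 + 19) - 4576)/(89 + 28235) = (139 - 4576)/28324 = -4437*1/28324 = -4437/28324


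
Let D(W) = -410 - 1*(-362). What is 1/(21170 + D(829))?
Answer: 1/21122 ≈ 4.7344e-5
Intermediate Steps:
D(W) = -48 (D(W) = -410 + 362 = -48)
1/(21170 + D(829)) = 1/(21170 - 48) = 1/21122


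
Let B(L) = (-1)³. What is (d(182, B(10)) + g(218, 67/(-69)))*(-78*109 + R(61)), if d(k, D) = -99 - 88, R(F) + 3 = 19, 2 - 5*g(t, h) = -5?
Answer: 7875008/5 ≈ 1.5750e+6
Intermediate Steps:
g(t, h) = 7/5 (g(t, h) = ⅖ - ⅕*(-5) = ⅖ + 1 = 7/5)
R(F) = 16 (R(F) = -3 + 19 = 16)
B(L) = -1
d(k, D) = -187
(d(182, B(10)) + g(218, 67/(-69)))*(-78*109 + R(61)) = (-187 + 7/5)*(-78*109 + 16) = -928*(-8502 + 16)/5 = -928/5*(-8486) = 7875008/5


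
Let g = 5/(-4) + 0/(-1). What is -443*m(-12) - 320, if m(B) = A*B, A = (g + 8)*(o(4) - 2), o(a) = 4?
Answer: 71446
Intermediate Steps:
g = -5/4 (g = 5*(-¼) + 0*(-1) = -5/4 + 0 = -5/4 ≈ -1.2500)
A = 27/2 (A = (-5/4 + 8)*(4 - 2) = (27/4)*2 = 27/2 ≈ 13.500)
m(B) = 27*B/2
-443*m(-12) - 320 = -11961*(-12)/2 - 320 = -443*(-162) - 320 = 71766 - 320 = 71446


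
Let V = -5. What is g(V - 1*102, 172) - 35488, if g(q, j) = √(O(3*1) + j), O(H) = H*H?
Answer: -35488 + √181 ≈ -35475.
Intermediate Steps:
O(H) = H²
g(q, j) = √(9 + j) (g(q, j) = √((3*1)² + j) = √(3² + j) = √(9 + j))
g(V - 1*102, 172) - 35488 = √(9 + 172) - 35488 = √181 - 35488 = -35488 + √181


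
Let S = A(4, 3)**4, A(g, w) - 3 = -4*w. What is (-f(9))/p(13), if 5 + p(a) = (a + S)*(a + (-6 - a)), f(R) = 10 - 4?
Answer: 6/39449 ≈ 0.00015210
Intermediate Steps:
A(g, w) = 3 - 4*w
f(R) = 6
S = 6561 (S = (3 - 4*3)**4 = (3 - 12)**4 = (-9)**4 = 6561)
p(a) = -39371 - 6*a (p(a) = -5 + (a + 6561)*(a + (-6 - a)) = -5 + (6561 + a)*(-6) = -5 + (-39366 - 6*a) = -39371 - 6*a)
(-f(9))/p(13) = (-1*6)/(-39371 - 6*13) = -6/(-39371 - 78) = -6/(-39449) = -6*(-1/39449) = 6/39449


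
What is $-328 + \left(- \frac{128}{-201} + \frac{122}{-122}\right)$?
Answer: $- \frac{66001}{201} \approx -328.36$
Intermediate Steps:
$-328 + \left(- \frac{128}{-201} + \frac{122}{-122}\right) = -328 + \left(\left(-128\right) \left(- \frac{1}{201}\right) + 122 \left(- \frac{1}{122}\right)\right) = -328 + \left(\frac{128}{201} - 1\right) = -328 - \frac{73}{201} = - \frac{66001}{201}$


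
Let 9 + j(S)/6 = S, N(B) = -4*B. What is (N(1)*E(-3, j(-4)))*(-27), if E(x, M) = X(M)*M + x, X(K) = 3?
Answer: -25596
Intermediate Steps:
j(S) = -54 + 6*S
E(x, M) = x + 3*M (E(x, M) = 3*M + x = x + 3*M)
(N(1)*E(-3, j(-4)))*(-27) = ((-4*1)*(-3 + 3*(-54 + 6*(-4))))*(-27) = -4*(-3 + 3*(-54 - 24))*(-27) = -4*(-3 + 3*(-78))*(-27) = -4*(-3 - 234)*(-27) = -4*(-237)*(-27) = 948*(-27) = -25596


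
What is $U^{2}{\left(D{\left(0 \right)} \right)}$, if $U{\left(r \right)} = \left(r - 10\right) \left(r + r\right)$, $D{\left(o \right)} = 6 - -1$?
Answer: $1764$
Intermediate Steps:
$D{\left(o \right)} = 7$ ($D{\left(o \right)} = 6 + 1 = 7$)
$U{\left(r \right)} = 2 r \left(-10 + r\right)$ ($U{\left(r \right)} = \left(-10 + r\right) 2 r = 2 r \left(-10 + r\right)$)
$U^{2}{\left(D{\left(0 \right)} \right)} = \left(2 \cdot 7 \left(-10 + 7\right)\right)^{2} = \left(2 \cdot 7 \left(-3\right)\right)^{2} = \left(-42\right)^{2} = 1764$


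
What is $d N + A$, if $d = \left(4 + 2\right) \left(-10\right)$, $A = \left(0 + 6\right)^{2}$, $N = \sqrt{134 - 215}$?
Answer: $36 - 540 i \approx 36.0 - 540.0 i$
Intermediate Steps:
$N = 9 i$ ($N = \sqrt{-81} = 9 i \approx 9.0 i$)
$A = 36$ ($A = 6^{2} = 36$)
$d = -60$ ($d = 6 \left(-10\right) = -60$)
$d N + A = - 60 \cdot 9 i + 36 = - 540 i + 36 = 36 - 540 i$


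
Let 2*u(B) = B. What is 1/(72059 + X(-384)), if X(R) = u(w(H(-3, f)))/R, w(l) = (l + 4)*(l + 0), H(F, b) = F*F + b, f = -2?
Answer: 768/55341235 ≈ 1.3878e-5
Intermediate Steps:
H(F, b) = b + F² (H(F, b) = F² + b = b + F²)
w(l) = l*(4 + l) (w(l) = (4 + l)*l = l*(4 + l))
u(B) = B/2
X(R) = 77/(2*R) (X(R) = (((-2 + (-3)²)*(4 + (-2 + (-3)²)))/2)/R = (((-2 + 9)*(4 + (-2 + 9)))/2)/R = ((7*(4 + 7))/2)/R = ((7*11)/2)/R = ((½)*77)/R = 77/(2*R))
1/(72059 + X(-384)) = 1/(72059 + (77/2)/(-384)) = 1/(72059 + (77/2)*(-1/384)) = 1/(72059 - 77/768) = 1/(55341235/768) = 768/55341235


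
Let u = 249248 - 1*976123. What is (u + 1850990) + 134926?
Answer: 1259041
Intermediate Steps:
u = -726875 (u = 249248 - 976123 = -726875)
(u + 1850990) + 134926 = (-726875 + 1850990) + 134926 = 1124115 + 134926 = 1259041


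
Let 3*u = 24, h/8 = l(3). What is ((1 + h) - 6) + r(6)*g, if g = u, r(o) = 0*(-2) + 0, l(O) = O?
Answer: 19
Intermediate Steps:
h = 24 (h = 8*3 = 24)
u = 8 (u = (⅓)*24 = 8)
r(o) = 0 (r(o) = 0 + 0 = 0)
g = 8
((1 + h) - 6) + r(6)*g = ((1 + 24) - 6) + 0*8 = (25 - 6) + 0 = 19 + 0 = 19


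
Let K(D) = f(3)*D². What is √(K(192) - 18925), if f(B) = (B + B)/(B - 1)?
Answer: √91667 ≈ 302.77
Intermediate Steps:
f(B) = 2*B/(-1 + B) (f(B) = (2*B)/(-1 + B) = 2*B/(-1 + B))
K(D) = 3*D² (K(D) = (2*3/(-1 + 3))*D² = (2*3/2)*D² = (2*3*(½))*D² = 3*D²)
√(K(192) - 18925) = √(3*192² - 18925) = √(3*36864 - 18925) = √(110592 - 18925) = √91667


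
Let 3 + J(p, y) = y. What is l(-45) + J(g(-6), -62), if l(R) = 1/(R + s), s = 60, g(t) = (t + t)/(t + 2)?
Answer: -974/15 ≈ -64.933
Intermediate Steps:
g(t) = 2*t/(2 + t) (g(t) = (2*t)/(2 + t) = 2*t/(2 + t))
J(p, y) = -3 + y
l(R) = 1/(60 + R) (l(R) = 1/(R + 60) = 1/(60 + R))
l(-45) + J(g(-6), -62) = 1/(60 - 45) + (-3 - 62) = 1/15 - 65 = -974/15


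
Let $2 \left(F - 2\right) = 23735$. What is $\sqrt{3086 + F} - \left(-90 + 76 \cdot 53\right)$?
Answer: $-3938 + \frac{\sqrt{59822}}{2} \approx -3815.7$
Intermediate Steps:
$F = \frac{23739}{2}$ ($F = 2 + \frac{1}{2} \cdot 23735 = 2 + \frac{23735}{2} = \frac{23739}{2} \approx 11870.0$)
$\sqrt{3086 + F} - \left(-90 + 76 \cdot 53\right) = \sqrt{3086 + \frac{23739}{2}} - \left(-90 + 76 \cdot 53\right) = \sqrt{\frac{29911}{2}} - \left(-90 + 4028\right) = \frac{\sqrt{59822}}{2} - 3938 = -3938 + \frac{\sqrt{59822}}{2}$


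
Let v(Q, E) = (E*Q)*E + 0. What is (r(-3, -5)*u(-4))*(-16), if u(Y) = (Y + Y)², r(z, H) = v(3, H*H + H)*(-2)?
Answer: 2457600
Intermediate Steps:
v(Q, E) = Q*E² (v(Q, E) = Q*E² + 0 = Q*E²)
r(z, H) = -6*(H + H²)² (r(z, H) = (3*(H*H + H)²)*(-2) = (3*(H² + H)²)*(-2) = (3*(H + H²)²)*(-2) = -6*(H + H²)²)
u(Y) = 4*Y² (u(Y) = (2*Y)² = 4*Y²)
(r(-3, -5)*u(-4))*(-16) = ((-6*(-5)²*(1 - 5)²)*(4*(-4)²))*(-16) = ((-6*25*(-4)²)*(4*16))*(-16) = (-6*25*16*64)*(-16) = -2400*64*(-16) = -153600*(-16) = 2457600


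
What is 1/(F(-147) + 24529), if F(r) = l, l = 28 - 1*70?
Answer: 1/24487 ≈ 4.0838e-5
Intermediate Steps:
l = -42 (l = 28 - 70 = -42)
F(r) = -42
1/(F(-147) + 24529) = 1/(-42 + 24529) = 1/24487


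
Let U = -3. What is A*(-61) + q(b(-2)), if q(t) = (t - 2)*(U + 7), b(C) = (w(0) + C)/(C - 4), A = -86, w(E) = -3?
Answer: 15724/3 ≈ 5241.3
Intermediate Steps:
b(C) = (-3 + C)/(-4 + C) (b(C) = (-3 + C)/(C - 4) = (-3 + C)/(-4 + C))
q(t) = -8 + 4*t (q(t) = (t - 2)*(-3 + 7) = (-2 + t)*4 = -8 + 4*t)
A*(-61) + q(b(-2)) = -86*(-61) + (-8 + 4*((-3 - 2)/(-4 - 2))) = 5246 + (-8 + 4*(-5/(-6))) = 5246 + (-8 + 4*(-⅙*(-5))) = 5246 + (-8 + 4*(⅚)) = 5246 + (-8 + 10/3) = 5246 - 14/3 = 15724/3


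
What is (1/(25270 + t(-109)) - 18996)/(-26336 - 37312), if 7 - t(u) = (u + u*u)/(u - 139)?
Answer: 14912971235/49967403408 ≈ 0.29845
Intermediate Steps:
t(u) = 7 - (u + u**2)/(-139 + u) (t(u) = 7 - (u + u*u)/(u - 139) = 7 - (u + u**2)/(-139 + u))
(1/(25270 + t(-109)) - 18996)/(-26336 - 37312) = (1/(25270 + (-973 - 1*(-109)**2 + 6*(-109))/(-139 - 109)) - 18996)/(-26336 - 37312) = (1/(25270 + (-973 - 1*11881 - 654)/(-248)) - 18996)/(-63648) = (1/(25270 - (-973 - 11881 - 654)/248) - 18996)*(-1/63648) = (1/(25270 - 1/248*(-13508)) - 18996)*(-1/63648) = (1/(25270 + 3377/62) - 18996)*(-1/63648) = (1/(1570117/62) - 18996)*(-1/63648) = (62/1570117 - 18996)*(-1/63648) = -29825942470/1570117*(-1/63648) = 14912971235/49967403408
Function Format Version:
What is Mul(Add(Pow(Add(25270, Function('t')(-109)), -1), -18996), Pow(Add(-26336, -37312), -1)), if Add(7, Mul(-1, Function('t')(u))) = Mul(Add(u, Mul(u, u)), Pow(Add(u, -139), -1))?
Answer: Rational(14912971235, 49967403408) ≈ 0.29845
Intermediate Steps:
Function('t')(u) = Add(7, Mul(-1, Pow(Add(-139, u), -1), Add(u, Pow(u, 2)))) (Function('t')(u) = Add(7, Mul(-1, Mul(Add(u, Mul(u, u)), Pow(Add(u, -139), -1)))) = Add(7, Mul(-1, Mul(Add(u, Pow(u, 2)), Pow(Add(-139, u), -1)))) = Add(7, Mul(-1, Mul(Pow(Add(-139, u), -1), Add(u, Pow(u, 2))))) = Add(7, Mul(-1, Pow(Add(-139, u), -1), Add(u, Pow(u, 2)))))
Mul(Add(Pow(Add(25270, Function('t')(-109)), -1), -18996), Pow(Add(-26336, -37312), -1)) = Mul(Add(Pow(Add(25270, Mul(Pow(Add(-139, -109), -1), Add(-973, Mul(-1, Pow(-109, 2)), Mul(6, -109)))), -1), -18996), Pow(Add(-26336, -37312), -1)) = Mul(Add(Pow(Add(25270, Mul(Pow(-248, -1), Add(-973, Mul(-1, 11881), -654))), -1), -18996), Pow(-63648, -1)) = Mul(Add(Pow(Add(25270, Mul(Rational(-1, 248), Add(-973, -11881, -654))), -1), -18996), Rational(-1, 63648)) = Mul(Add(Pow(Add(25270, Mul(Rational(-1, 248), -13508)), -1), -18996), Rational(-1, 63648)) = Mul(Add(Pow(Add(25270, Rational(3377, 62)), -1), -18996), Rational(-1, 63648)) = Mul(Add(Pow(Rational(1570117, 62), -1), -18996), Rational(-1, 63648)) = Mul(Add(Rational(62, 1570117), -18996), Rational(-1, 63648)) = Mul(Rational(-29825942470, 1570117), Rational(-1, 63648)) = Rational(14912971235, 49967403408)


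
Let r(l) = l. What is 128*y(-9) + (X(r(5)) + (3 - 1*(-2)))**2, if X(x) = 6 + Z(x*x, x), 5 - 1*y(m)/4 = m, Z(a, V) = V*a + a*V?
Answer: 75289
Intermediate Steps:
Z(a, V) = 2*V*a (Z(a, V) = V*a + V*a = 2*V*a)
y(m) = 20 - 4*m
X(x) = 6 + 2*x**3 (X(x) = 6 + 2*x*(x*x) = 6 + 2*x*x**2 = 6 + 2*x**3)
128*y(-9) + (X(r(5)) + (3 - 1*(-2)))**2 = 128*(20 - 4*(-9)) + ((6 + 2*5**3) + (3 - 1*(-2)))**2 = 128*(20 + 36) + ((6 + 2*125) + (3 + 2))**2 = 128*56 + ((6 + 250) + 5)**2 = 7168 + (256 + 5)**2 = 7168 + 261**2 = 7168 + 68121 = 75289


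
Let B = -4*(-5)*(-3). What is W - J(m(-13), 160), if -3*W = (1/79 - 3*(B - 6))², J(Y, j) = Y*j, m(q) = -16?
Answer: -196772569/18723 ≈ -10510.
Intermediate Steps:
B = -60 (B = 20*(-3) = -60)
W = -244703449/18723 (W = -(1/79 - 3*(-60 - 6))²/3 = -(1/79 - 3*(-66))²/3 = -(1/79 + 198)²/3 = -(15643/79)²/3 = -⅓*244703449/6241 = -244703449/18723 ≈ -13070.)
W - J(m(-13), 160) = -244703449/18723 - (-16)*160 = -244703449/18723 - 1*(-2560) = -244703449/18723 + 2560 = -196772569/18723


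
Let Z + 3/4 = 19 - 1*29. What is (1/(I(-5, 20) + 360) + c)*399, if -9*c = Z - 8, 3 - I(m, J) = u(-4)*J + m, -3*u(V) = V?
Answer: 852397/1024 ≈ 832.42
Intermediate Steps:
Z = -43/4 (Z = -3/4 + (19 - 1*29) = -3/4 + (19 - 29) = -3/4 - 10 = -43/4 ≈ -10.750)
u(V) = -V/3
I(m, J) = 3 - m - 4*J/3 (I(m, J) = 3 - ((-1/3*(-4))*J + m) = 3 - (4*J/3 + m) = 3 - (m + 4*J/3) = 3 + (-m - 4*J/3) = 3 - m - 4*J/3)
c = 25/12 (c = -(-43/4 - 8)/9 = -1/9*(-75/4) = 25/12 ≈ 2.0833)
(1/(I(-5, 20) + 360) + c)*399 = (1/((3 - 1*(-5) - 4/3*20) + 360) + 25/12)*399 = (1/((3 + 5 - 80/3) + 360) + 25/12)*399 = (1/(-56/3 + 360) + 25/12)*399 = (1/(1024/3) + 25/12)*399 = (3/1024 + 25/12)*399 = (6409/3072)*399 = 852397/1024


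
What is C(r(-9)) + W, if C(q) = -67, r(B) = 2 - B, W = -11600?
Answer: -11667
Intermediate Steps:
C(r(-9)) + W = -67 - 11600 = -11667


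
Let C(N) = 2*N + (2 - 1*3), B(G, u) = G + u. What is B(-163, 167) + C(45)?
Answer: 93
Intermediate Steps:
C(N) = -1 + 2*N (C(N) = 2*N + (2 - 3) = 2*N - 1 = -1 + 2*N)
B(-163, 167) + C(45) = (-163 + 167) + (-1 + 2*45) = 4 + (-1 + 90) = 4 + 89 = 93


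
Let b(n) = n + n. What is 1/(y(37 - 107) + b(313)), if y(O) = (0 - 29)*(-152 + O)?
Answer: 1/7064 ≈ 0.00014156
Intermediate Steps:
b(n) = 2*n
y(O) = 4408 - 29*O (y(O) = -29*(-152 + O) = 4408 - 29*O)
1/(y(37 - 107) + b(313)) = 1/((4408 - 29*(37 - 107)) + 2*313) = 1/((4408 - 29*(-70)) + 626) = 1/((4408 + 2030) + 626) = 1/(6438 + 626) = 1/7064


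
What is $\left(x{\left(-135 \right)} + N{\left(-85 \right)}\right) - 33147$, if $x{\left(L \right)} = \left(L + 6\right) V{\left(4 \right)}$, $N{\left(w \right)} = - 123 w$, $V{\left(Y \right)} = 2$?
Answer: $-22950$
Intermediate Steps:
$x{\left(L \right)} = 12 + 2 L$ ($x{\left(L \right)} = \left(L + 6\right) 2 = \left(6 + L\right) 2 = 12 + 2 L$)
$\left(x{\left(-135 \right)} + N{\left(-85 \right)}\right) - 33147 = \left(\left(12 + 2 \left(-135\right)\right) - -10455\right) - 33147 = \left(\left(12 - 270\right) + 10455\right) - 33147 = \left(-258 + 10455\right) - 33147 = 10197 - 33147 = -22950$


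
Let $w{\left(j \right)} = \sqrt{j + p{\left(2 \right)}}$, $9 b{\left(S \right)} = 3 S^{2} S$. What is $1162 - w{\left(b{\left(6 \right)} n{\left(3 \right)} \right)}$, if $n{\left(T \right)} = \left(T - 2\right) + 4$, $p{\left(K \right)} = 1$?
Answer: $1143$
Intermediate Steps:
$n{\left(T \right)} = 2 + T$ ($n{\left(T \right)} = \left(-2 + T\right) + 4 = 2 + T$)
$b{\left(S \right)} = \frac{S^{3}}{3}$ ($b{\left(S \right)} = \frac{3 S^{2} S}{9} = \frac{3 S^{3}}{9} = \frac{S^{3}}{3}$)
$w{\left(j \right)} = \sqrt{1 + j}$ ($w{\left(j \right)} = \sqrt{j + 1} = \sqrt{1 + j}$)
$1162 - w{\left(b{\left(6 \right)} n{\left(3 \right)} \right)} = 1162 - \sqrt{1 + \frac{6^{3}}{3} \left(2 + 3\right)} = 1162 - \sqrt{1 + \frac{1}{3} \cdot 216 \cdot 5} = 1162 - \sqrt{1 + 72 \cdot 5} = 1162 - \sqrt{1 + 360} = 1162 - \sqrt{361} = 1162 - 19 = 1143$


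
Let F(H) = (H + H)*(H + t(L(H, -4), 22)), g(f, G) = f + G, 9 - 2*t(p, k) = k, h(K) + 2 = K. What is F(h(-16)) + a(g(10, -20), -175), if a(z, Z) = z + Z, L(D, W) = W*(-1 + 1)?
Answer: 697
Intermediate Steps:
h(K) = -2 + K
L(D, W) = 0 (L(D, W) = W*0 = 0)
t(p, k) = 9/2 - k/2
g(f, G) = G + f
F(H) = 2*H*(-13/2 + H) (F(H) = (H + H)*(H + (9/2 - 1/2*22)) = (2*H)*(H + (9/2 - 11)) = (2*H)*(H - 13/2) = (2*H)*(-13/2 + H) = 2*H*(-13/2 + H))
a(z, Z) = Z + z
F(h(-16)) + a(g(10, -20), -175) = (-2 - 16)*(-13 + 2*(-2 - 16)) + (-175 + (-20 + 10)) = -18*(-13 + 2*(-18)) + (-175 - 10) = -18*(-13 - 36) - 185 = -18*(-49) - 185 = 882 - 185 = 697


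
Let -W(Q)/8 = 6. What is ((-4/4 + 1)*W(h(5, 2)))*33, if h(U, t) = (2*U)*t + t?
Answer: 0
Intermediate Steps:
h(U, t) = t + 2*U*t (h(U, t) = 2*U*t + t = t + 2*U*t)
W(Q) = -48 (W(Q) = -8*6 = -48)
((-4/4 + 1)*W(h(5, 2)))*33 = ((-4/4 + 1)*(-48))*33 = ((-2*½ + 1)*(-48))*33 = ((-1 + 1)*(-48))*33 = (0*(-48))*33 = 0*33 = 0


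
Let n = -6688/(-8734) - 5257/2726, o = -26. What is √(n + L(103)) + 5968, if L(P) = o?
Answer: 5968 + 3*I*√3534789209726/1082222 ≈ 5968.0 + 5.2118*I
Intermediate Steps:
n = -1258325/1082222 (n = -6688*(-1/8734) - 5257*1/2726 = 304/397 - 5257/2726 = -1258325/1082222 ≈ -1.1627)
L(P) = -26
√(n + L(103)) + 5968 = √(-1258325/1082222 - 26) + 5968 = √(-29396097/1082222) + 5968 = 3*I*√3534789209726/1082222 + 5968 = 5968 + 3*I*√3534789209726/1082222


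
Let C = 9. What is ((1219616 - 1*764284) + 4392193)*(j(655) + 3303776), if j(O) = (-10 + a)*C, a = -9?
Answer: 16014307827625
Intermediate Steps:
j(O) = -171 (j(O) = (-10 - 9)*9 = -19*9 = -171)
((1219616 - 1*764284) + 4392193)*(j(655) + 3303776) = ((1219616 - 1*764284) + 4392193)*(-171 + 3303776) = ((1219616 - 764284) + 4392193)*3303605 = (455332 + 4392193)*3303605 = 4847525*3303605 = 16014307827625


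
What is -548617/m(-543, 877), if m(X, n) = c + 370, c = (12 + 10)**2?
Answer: -548617/854 ≈ -642.41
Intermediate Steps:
c = 484 (c = 22**2 = 484)
m(X, n) = 854 (m(X, n) = 484 + 370 = 854)
-548617/m(-543, 877) = -548617/854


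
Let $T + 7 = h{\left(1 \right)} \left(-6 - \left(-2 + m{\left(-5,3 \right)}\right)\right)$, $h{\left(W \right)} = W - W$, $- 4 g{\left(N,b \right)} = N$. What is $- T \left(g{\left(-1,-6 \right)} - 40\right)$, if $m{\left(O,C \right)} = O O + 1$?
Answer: $- \frac{1113}{4} \approx -278.25$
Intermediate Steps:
$g{\left(N,b \right)} = - \frac{N}{4}$
$m{\left(O,C \right)} = 1 + O^{2}$ ($m{\left(O,C \right)} = O^{2} + 1 = 1 + O^{2}$)
$h{\left(W \right)} = 0$
$T = -7$ ($T = -7 + 0 \left(-6 + \left(2 - \left(1 + \left(-5\right)^{2}\right)\right)\right) = -7 + 0 \left(-6 + \left(2 - \left(1 + 25\right)\right)\right) = -7 + 0 \left(-6 + \left(2 - 26\right)\right) = -7 + 0 \left(-6 - 24\right) = -7 + 0 \left(-30\right) = -7 + 0 = -7$)
$- T \left(g{\left(-1,-6 \right)} - 40\right) = - \left(-7\right) \left(\left(- \frac{1}{4}\right) \left(-1\right) - 40\right) = - \left(-7\right) \left(\frac{1}{4} - 40\right) = - \frac{\left(-7\right) \left(-159\right)}{4} = \left(-1\right) \frac{1113}{4} = - \frac{1113}{4}$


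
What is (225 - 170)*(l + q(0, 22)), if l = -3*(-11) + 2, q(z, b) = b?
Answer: 3135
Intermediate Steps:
l = 35 (l = 33 + 2 = 35)
(225 - 170)*(l + q(0, 22)) = (225 - 170)*(35 + 22) = 55*57 = 3135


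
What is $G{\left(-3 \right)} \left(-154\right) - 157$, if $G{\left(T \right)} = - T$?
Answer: $-619$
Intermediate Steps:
$G{\left(-3 \right)} \left(-154\right) - 157 = \left(-1\right) \left(-3\right) \left(-154\right) - 157 = 3 \left(-154\right) - 157 = -462 - 157 = -619$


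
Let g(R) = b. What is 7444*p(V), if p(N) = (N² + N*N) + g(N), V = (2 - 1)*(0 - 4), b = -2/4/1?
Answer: 234486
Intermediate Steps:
b = -½ (b = -2*¼*1 = -½*1 = -½ ≈ -0.50000)
V = -4 (V = 1*(-4) = -4)
g(R) = -½
p(N) = -½ + 2*N² (p(N) = (N² + N*N) - ½ = (N² + N²) - ½ = 2*N² - ½ = -½ + 2*N²)
7444*p(V) = 7444*(-½ + 2*(-4)²) = 7444*(-½ + 2*16) = 7444*(-½ + 32) = 7444*(63/2) = 234486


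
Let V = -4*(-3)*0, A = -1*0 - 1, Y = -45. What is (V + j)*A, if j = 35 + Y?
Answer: 10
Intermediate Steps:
A = -1 (A = 0 - 1 = -1)
V = 0 (V = 12*0 = 0)
j = -10 (j = 35 - 45 = -10)
(V + j)*A = (0 - 10)*(-1) = -10*(-1) = 10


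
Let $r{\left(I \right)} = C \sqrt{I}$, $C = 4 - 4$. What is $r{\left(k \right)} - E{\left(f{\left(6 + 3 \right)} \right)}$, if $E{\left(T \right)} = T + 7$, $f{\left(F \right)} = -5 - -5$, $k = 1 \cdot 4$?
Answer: $-7$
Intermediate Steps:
$k = 4$
$f{\left(F \right)} = 0$ ($f{\left(F \right)} = -5 + 5 = 0$)
$E{\left(T \right)} = 7 + T$
$C = 0$ ($C = 4 - 4 = 0$)
$r{\left(I \right)} = 0$ ($r{\left(I \right)} = 0 \sqrt{I} = 0$)
$r{\left(k \right)} - E{\left(f{\left(6 + 3 \right)} \right)} = 0 - \left(7 + 0\right) = 0 - 7 = -7$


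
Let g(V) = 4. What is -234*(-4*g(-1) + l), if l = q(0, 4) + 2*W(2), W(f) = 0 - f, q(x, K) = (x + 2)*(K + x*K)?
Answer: 2808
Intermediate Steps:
q(x, K) = (2 + x)*(K + K*x)
W(f) = -f
l = 4 (l = 4*(2 + 0² + 3*0) + 2*(-1*2) = 4*(2 + 0 + 0) + 2*(-2) = 4*2 - 4 = 8 - 4 = 4)
-234*(-4*g(-1) + l) = -234*(-4*4 + 4) = -234*(-16 + 4) = -234*(-12) = 2808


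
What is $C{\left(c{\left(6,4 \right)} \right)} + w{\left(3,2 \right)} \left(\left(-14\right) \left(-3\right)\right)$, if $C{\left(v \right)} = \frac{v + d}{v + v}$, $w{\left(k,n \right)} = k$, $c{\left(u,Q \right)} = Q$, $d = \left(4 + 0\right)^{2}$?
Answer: $\frac{257}{2} \approx 128.5$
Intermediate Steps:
$d = 16$ ($d = 4^{2} = 16$)
$C{\left(v \right)} = \frac{16 + v}{2 v}$ ($C{\left(v \right)} = \frac{v + 16}{v + v} = \frac{16 + v}{2 v}$)
$C{\left(c{\left(6,4 \right)} \right)} + w{\left(3,2 \right)} \left(\left(-14\right) \left(-3\right)\right) = \frac{16 + 4}{2 \cdot 4} + 3 \left(\left(-14\right) \left(-3\right)\right) = \frac{1}{2} \cdot \frac{1}{4} \cdot 20 + 3 \cdot 42 = \frac{5}{2} + 126 = \frac{257}{2}$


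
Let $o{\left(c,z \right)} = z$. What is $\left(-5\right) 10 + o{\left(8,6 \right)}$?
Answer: $-44$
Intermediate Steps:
$\left(-5\right) 10 + o{\left(8,6 \right)} = \left(-5\right) 10 + 6 = -50 + 6 = -44$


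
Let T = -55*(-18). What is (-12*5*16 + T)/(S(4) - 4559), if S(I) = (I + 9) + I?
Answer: -5/757 ≈ -0.0066050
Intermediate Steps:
T = 990
S(I) = 9 + 2*I (S(I) = (9 + I) + I = 9 + 2*I)
(-12*5*16 + T)/(S(4) - 4559) = (-12*5*16 + 990)/((9 + 2*4) - 4559) = (-60*16 + 990)/((9 + 8) - 4559) = (-960 + 990)/(17 - 4559) = 30/(-4542) = 30*(-1/4542) = -5/757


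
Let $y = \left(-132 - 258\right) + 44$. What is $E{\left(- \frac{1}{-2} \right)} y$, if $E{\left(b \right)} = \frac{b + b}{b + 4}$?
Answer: $- \frac{692}{9} \approx -76.889$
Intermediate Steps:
$E{\left(b \right)} = \frac{2 b}{4 + b}$
$y = -346$ ($y = -390 + 44 = -346$)
$E{\left(- \frac{1}{-2} \right)} y = \frac{2 \left(- \frac{1}{-2}\right)}{4 - \frac{1}{-2}} \left(-346\right) = \frac{2 \left(\left(-1\right) \left(- \frac{1}{2}\right)\right)}{4 - - \frac{1}{2}} \left(-346\right) = 2 \cdot \frac{1}{2} \frac{1}{4 + \frac{1}{2}} \left(-346\right) = 2 \cdot \frac{1}{2} \frac{1}{\frac{9}{2}} \left(-346\right) = 2 \cdot \frac{1}{2} \cdot \frac{2}{9} \left(-346\right) = \frac{2}{9} \left(-346\right) = - \frac{692}{9}$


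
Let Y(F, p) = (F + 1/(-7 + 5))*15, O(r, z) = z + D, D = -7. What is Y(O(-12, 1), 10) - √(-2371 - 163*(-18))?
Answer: -195/2 - √563 ≈ -121.23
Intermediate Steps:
O(r, z) = -7 + z (O(r, z) = z - 7 = -7 + z)
Y(F, p) = -15/2 + 15*F (Y(F, p) = (F + 1/(-2))*15 = (F - ½)*15 = (-½ + F)*15 = -15/2 + 15*F)
Y(O(-12, 1), 10) - √(-2371 - 163*(-18)) = (-15/2 + 15*(-7 + 1)) - √(-2371 - 163*(-18)) = (-15/2 + 15*(-6)) - √(-2371 + 2934) = (-15/2 - 90) - √563 = -195/2 - √563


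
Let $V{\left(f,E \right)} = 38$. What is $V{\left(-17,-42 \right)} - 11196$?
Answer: $-11158$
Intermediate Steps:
$V{\left(-17,-42 \right)} - 11196 = 38 - 11196 = -11158$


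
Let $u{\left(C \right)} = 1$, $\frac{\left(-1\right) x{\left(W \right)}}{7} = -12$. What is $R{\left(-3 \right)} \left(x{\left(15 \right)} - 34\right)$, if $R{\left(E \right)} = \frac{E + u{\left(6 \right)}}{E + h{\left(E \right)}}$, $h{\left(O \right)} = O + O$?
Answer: $\frac{100}{9} \approx 11.111$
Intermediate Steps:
$x{\left(W \right)} = 84$ ($x{\left(W \right)} = \left(-7\right) \left(-12\right) = 84$)
$h{\left(O \right)} = 2 O$
$R{\left(E \right)} = \frac{1 + E}{3 E}$ ($R{\left(E \right)} = \frac{E + 1}{E + 2 E} = \frac{1 + E}{3 E}$)
$R{\left(-3 \right)} \left(x{\left(15 \right)} - 34\right) = \frac{1 - 3}{3 \left(-3\right)} \left(84 - 34\right) = \frac{1}{3} \left(- \frac{1}{3}\right) \left(-2\right) 50 = \frac{2}{9} \cdot 50 = \frac{100}{9}$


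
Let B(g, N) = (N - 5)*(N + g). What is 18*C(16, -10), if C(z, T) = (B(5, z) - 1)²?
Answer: 952200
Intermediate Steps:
B(g, N) = (-5 + N)*(N + g)
C(z, T) = (-26 + z²)² (C(z, T) = ((z² - 5*z - 5*5 + z*5) - 1)² = ((z² - 5*z - 25 + 5*z) - 1)² = ((-25 + z²) - 1)² = (-26 + z²)²)
18*C(16, -10) = 18*(-26 + 16²)² = 18*(-26 + 256)² = 18*230² = 18*52900 = 952200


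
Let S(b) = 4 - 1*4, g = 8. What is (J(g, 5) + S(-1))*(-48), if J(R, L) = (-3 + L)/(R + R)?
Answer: -6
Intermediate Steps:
S(b) = 0 (S(b) = 4 - 4 = 0)
J(R, L) = (-3 + L)/(2*R) (J(R, L) = (-3 + L)/((2*R)) = (-3 + L)*(1/(2*R)) = (-3 + L)/(2*R))
(J(g, 5) + S(-1))*(-48) = ((1/2)*(-3 + 5)/8 + 0)*(-48) = ((1/2)*(1/8)*2 + 0)*(-48) = (1/8 + 0)*(-48) = (1/8)*(-48) = -6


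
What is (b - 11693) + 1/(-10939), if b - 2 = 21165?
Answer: 103636085/10939 ≈ 9474.0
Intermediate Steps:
b = 21167 (b = 2 + 21165 = 21167)
(b - 11693) + 1/(-10939) = (21167 - 11693) + 1/(-10939) = 9474 - 1/10939 = 103636085/10939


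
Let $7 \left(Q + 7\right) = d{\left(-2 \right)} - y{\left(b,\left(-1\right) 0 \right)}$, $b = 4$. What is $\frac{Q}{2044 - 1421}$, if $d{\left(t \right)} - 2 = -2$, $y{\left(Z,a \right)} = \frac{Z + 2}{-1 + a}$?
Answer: $- \frac{43}{4361} \approx -0.0098601$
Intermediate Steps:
$y{\left(Z,a \right)} = \frac{2 + Z}{-1 + a}$
$d{\left(t \right)} = 0$ ($d{\left(t \right)} = 2 - 2 = 0$)
$Q = - \frac{43}{7}$ ($Q = -7 + \frac{0 - \frac{2 + 4}{-1 - 0}}{7} = -7 + \frac{0 - \frac{1}{-1 + 0} \cdot 6}{7} = -7 + \frac{0 - \frac{1}{-1} \cdot 6}{7} = -7 + \frac{0 - \left(-1\right) 6}{7} = -7 + \frac{0 - -6}{7} = -7 + \frac{0 + 6}{7} = -7 + \frac{1}{7} \cdot 6 = -7 + \frac{6}{7} = - \frac{43}{7} \approx -6.1429$)
$\frac{Q}{2044 - 1421} = \frac{1}{2044 - 1421} \left(- \frac{43}{7}\right) = \frac{1}{623} \left(- \frac{43}{7}\right) = - \frac{43}{4361}$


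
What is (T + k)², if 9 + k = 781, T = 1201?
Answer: 3892729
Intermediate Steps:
k = 772 (k = -9 + 781 = 772)
(T + k)² = (1201 + 772)² = 1973² = 3892729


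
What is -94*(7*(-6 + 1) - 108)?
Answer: 13442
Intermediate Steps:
-94*(7*(-6 + 1) - 108) = -94*(7*(-5) - 108) = -94*(-35 - 108) = -94*(-143) = 13442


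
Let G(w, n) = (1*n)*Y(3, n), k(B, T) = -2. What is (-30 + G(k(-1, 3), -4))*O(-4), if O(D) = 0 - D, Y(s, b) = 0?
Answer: -120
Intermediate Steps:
O(D) = -D
G(w, n) = 0 (G(w, n) = (1*n)*0 = n*0 = 0)
(-30 + G(k(-1, 3), -4))*O(-4) = (-30 + 0)*(-1*(-4)) = -30*4 = -120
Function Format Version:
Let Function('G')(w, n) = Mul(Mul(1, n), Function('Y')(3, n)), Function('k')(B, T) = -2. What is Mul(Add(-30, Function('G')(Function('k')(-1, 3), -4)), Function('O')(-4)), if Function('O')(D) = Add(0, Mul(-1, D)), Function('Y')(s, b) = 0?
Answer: -120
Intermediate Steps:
Function('O')(D) = Mul(-1, D)
Function('G')(w, n) = 0 (Function('G')(w, n) = Mul(Mul(1, n), 0) = Mul(n, 0) = 0)
Mul(Add(-30, Function('G')(Function('k')(-1, 3), -4)), Function('O')(-4)) = Mul(Add(-30, 0), Mul(-1, -4)) = Mul(-30, 4) = -120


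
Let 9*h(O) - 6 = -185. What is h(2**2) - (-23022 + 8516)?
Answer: 130375/9 ≈ 14486.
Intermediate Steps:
h(O) = -179/9 (h(O) = 2/3 + (1/9)*(-185) = 2/3 - 185/9 = -179/9)
h(2**2) - (-23022 + 8516) = -179/9 - (-23022 + 8516) = -179/9 - 1*(-14506) = -179/9 + 14506 = 130375/9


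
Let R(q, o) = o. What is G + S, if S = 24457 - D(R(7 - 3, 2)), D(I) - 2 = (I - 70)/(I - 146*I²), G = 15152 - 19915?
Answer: 5730338/291 ≈ 19692.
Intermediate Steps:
G = -4763
D(I) = 2 + (-70 + I)/(I - 146*I²) (D(I) = 2 + (I - 70)/(I - 146*I²) = 2 + (-70 + I)/(I - 146*I²))
S = 7116371/291 (S = 24457 - (70 - 3*2 + 292*2²)/(2*(-1 + 146*2)) = 24457 - (70 - 6 + 292*4)/(2*(-1 + 292)) = 24457 - (70 - 6 + 1168)/(2*291) = 24457 - 1232/(2*291) = 24457 - 1*616/291 = 24457 - 616/291 = 7116371/291 ≈ 24455.)
G + S = -4763 + 7116371/291 = 5730338/291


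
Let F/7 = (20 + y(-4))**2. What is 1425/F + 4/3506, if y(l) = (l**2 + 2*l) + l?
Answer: 835363/2356032 ≈ 0.35456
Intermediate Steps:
y(l) = l**2 + 3*l
F = 4032 (F = 7*(20 - 4*(3 - 4))**2 = 7*(20 - 4*(-1))**2 = 7*(20 + 4)**2 = 7*24**2 = 7*576 = 4032)
1425/F + 4/3506 = 1425/4032 + 4/3506 = 1425*(1/4032) + 4*(1/3506) = 475/1344 + 2/1753 = 835363/2356032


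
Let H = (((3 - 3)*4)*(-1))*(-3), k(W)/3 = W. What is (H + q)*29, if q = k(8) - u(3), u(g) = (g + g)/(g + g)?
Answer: 667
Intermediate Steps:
k(W) = 3*W
u(g) = 1 (u(g) = (2*g)/((2*g)) = (2*g)*(1/(2*g)) = 1)
H = 0 (H = ((0*4)*(-1))*(-3) = (0*(-1))*(-3) = 0*(-3) = 0)
q = 23 (q = 3*8 - 1*1 = 24 - 1 = 23)
(H + q)*29 = (0 + 23)*29 = 23*29 = 667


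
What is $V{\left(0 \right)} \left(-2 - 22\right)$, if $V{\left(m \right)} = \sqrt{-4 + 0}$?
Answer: $- 48 i \approx - 48.0 i$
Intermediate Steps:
$V{\left(m \right)} = 2 i$ ($V{\left(m \right)} = \sqrt{-4} = 2 i$)
$V{\left(0 \right)} \left(-2 - 22\right) = 2 i \left(-2 - 22\right) = 2 i \left(-24\right) = - 48 i$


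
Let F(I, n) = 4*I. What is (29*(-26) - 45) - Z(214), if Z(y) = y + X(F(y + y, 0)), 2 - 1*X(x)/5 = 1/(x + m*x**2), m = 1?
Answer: -3000107083/2932656 ≈ -1023.0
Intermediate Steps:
X(x) = 10 - 5/(x + x**2) (X(x) = 10 - 5/(x + 1*x**2) = 10 - 5/(x + x**2))
Z(y) = y + 5*(-1 + 16*y + 128*y**2)/(8*y*(1 + 8*y)) (Z(y) = y + 5*(-1 + 2*(4*(y + y)) + 2*(4*(y + y))**2)/(((4*(y + y)))*(1 + 4*(y + y))) = y + 5*(-1 + 2*(4*(2*y)) + 2*(4*(2*y))**2)/(((4*(2*y)))*(1 + 4*(2*y))) = y + 5*(-1 + 2*(8*y) + 2*(8*y)**2)/(((8*y))*(1 + 8*y)) = y + 5*(1/(8*y))*(-1 + 16*y + 2*(64*y**2))/(1 + 8*y) = y + 5*(1/(8*y))*(-1 + 16*y + 128*y**2)/(1 + 8*y) = y + 5*(-1 + 16*y + 128*y**2)/(8*y*(1 + 8*y)))
(29*(-26) - 45) - Z(214) = (29*(-26) - 45) - (-5 + 64*214**3 + 80*214 + 648*214**2)/(8*214*(1 + 8*214)) = (-754 - 45) - (-5 + 64*9800344 + 17120 + 648*45796)/(8*214*(1 + 1712)) = -799 - (-5 + 627222016 + 17120 + 29675808)/(8*214*1713) = -799 - 656914939/(8*214*1713) = -799 - 1*656914939/2932656 = -799 - 656914939/2932656 = -3000107083/2932656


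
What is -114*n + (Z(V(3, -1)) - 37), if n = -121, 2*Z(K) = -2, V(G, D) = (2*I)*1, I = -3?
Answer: 13756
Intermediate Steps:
V(G, D) = -6 (V(G, D) = (2*(-3))*1 = -6*1 = -6)
Z(K) = -1 (Z(K) = (1/2)*(-2) = -1)
-114*n + (Z(V(3, -1)) - 37) = -114*(-121) + (-1 - 37) = 13794 - 38 = 13756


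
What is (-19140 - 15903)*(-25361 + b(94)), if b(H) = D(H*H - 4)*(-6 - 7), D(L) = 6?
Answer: 891458877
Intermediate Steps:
b(H) = -78 (b(H) = 6*(-6 - 7) = 6*(-13) = -78)
(-19140 - 15903)*(-25361 + b(94)) = (-19140 - 15903)*(-25361 - 78) = -35043*(-25439) = 891458877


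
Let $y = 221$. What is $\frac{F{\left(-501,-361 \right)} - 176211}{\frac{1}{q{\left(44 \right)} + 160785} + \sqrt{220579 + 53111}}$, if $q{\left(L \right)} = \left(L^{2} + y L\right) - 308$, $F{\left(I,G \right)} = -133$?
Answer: $\frac{30355327128}{8109748559207609} - \frac{15675824837497608 \sqrt{30410}}{8109748559207609} \approx -337.08$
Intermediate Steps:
$q{\left(L \right)} = -308 + L^{2} + 221 L$ ($q{\left(L \right)} = \left(L^{2} + 221 L\right) - 308 = -308 + L^{2} + 221 L$)
$\frac{F{\left(-501,-361 \right)} - 176211}{\frac{1}{q{\left(44 \right)} + 160785} + \sqrt{220579 + 53111}} = \frac{-133 - 176211}{\frac{1}{\left(-308 + 44^{2} + 221 \cdot 44\right) + 160785} + \sqrt{220579 + 53111}} = - \frac{176344}{\frac{1}{\left(-308 + 1936 + 9724\right) + 160785} + \sqrt{273690}} = - \frac{176344}{\frac{1}{11352 + 160785} + 3 \sqrt{30410}} = - \frac{176344}{\frac{1}{172137} + 3 \sqrt{30410}}$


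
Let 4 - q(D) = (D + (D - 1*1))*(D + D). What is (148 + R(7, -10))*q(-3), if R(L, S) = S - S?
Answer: -5624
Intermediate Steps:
R(L, S) = 0
q(D) = 4 - 2*D*(-1 + 2*D) (q(D) = 4 - (D + (D - 1*1))*(D + D) = 4 - (D + (D - 1))*2*D = 4 - (D + (-1 + D))*2*D = 4 - (-1 + 2*D)*2*D = 4 - 2*D*(-1 + 2*D))
(148 + R(7, -10))*q(-3) = (148 + 0)*(4 - 4*(-3)**2 + 2*(-3)) = 148*(4 - 4*9 - 6) = 148*(4 - 36 - 6) = 148*(-38) = -5624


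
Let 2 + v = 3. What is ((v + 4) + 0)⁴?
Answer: 625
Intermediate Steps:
v = 1 (v = -2 + 3 = 1)
((v + 4) + 0)⁴ = ((1 + 4) + 0)⁴ = (5 + 0)⁴ = 5⁴ = 625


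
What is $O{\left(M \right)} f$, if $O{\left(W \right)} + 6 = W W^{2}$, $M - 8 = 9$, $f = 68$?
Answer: $333676$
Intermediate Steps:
$M = 17$ ($M = 8 + 9 = 17$)
$O{\left(W \right)} = -6 + W^{3}$ ($O{\left(W \right)} = -6 + W W^{2} = -6 + W^{3}$)
$O{\left(M \right)} f = \left(-6 + 17^{3}\right) 68 = \left(-6 + 4913\right) 68 = 4907 \cdot 68 = 333676$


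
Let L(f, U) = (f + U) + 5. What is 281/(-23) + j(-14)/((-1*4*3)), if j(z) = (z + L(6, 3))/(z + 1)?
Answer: -281/23 ≈ -12.217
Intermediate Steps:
L(f, U) = 5 + U + f (L(f, U) = (U + f) + 5 = 5 + U + f)
j(z) = (14 + z)/(1 + z) (j(z) = (z + (5 + 3 + 6))/(z + 1) = (z + 14)/(1 + z) = (14 + z)/(1 + z))
281/(-23) + j(-14)/((-1*4*3)) = 281/(-23) + ((14 - 14)/(1 - 14))/((-1*4*3)) = 281*(-1/23) + (0/(-13))/((-4*3)) = -281/23 - 1/13*0/(-12) = -281/23 + 0*(-1/12) = -281/23 + 0 = -281/23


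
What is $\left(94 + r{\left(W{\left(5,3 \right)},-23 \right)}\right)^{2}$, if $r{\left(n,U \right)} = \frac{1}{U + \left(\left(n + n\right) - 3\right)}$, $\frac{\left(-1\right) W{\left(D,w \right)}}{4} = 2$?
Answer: $\frac{15578809}{1764} \approx 8831.5$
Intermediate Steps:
$W{\left(D,w \right)} = -8$ ($W{\left(D,w \right)} = \left(-4\right) 2 = -8$)
$r{\left(n,U \right)} = \frac{1}{-3 + U + 2 n}$ ($r{\left(n,U \right)} = \frac{1}{U + \left(2 n - 3\right)} = \frac{1}{U + \left(-3 + 2 n\right)} = \frac{1}{-3 + U + 2 n}$)
$\left(94 + r{\left(W{\left(5,3 \right)},-23 \right)}\right)^{2} = \left(94 + \frac{1}{-3 - 23 + 2 \left(-8\right)}\right)^{2} = \left(94 + \frac{1}{-3 - 23 - 16}\right)^{2} = \left(94 + \frac{1}{-42}\right)^{2} = \left(94 - \frac{1}{42}\right)^{2} = \left(\frac{3947}{42}\right)^{2} = \frac{15578809}{1764}$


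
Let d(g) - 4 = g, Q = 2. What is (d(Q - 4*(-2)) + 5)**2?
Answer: 361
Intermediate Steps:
d(g) = 4 + g
(d(Q - 4*(-2)) + 5)**2 = ((4 + (2 - 4*(-2))) + 5)**2 = ((4 + (2 + 8)) + 5)**2 = ((4 + 10) + 5)**2 = (14 + 5)**2 = 19**2 = 361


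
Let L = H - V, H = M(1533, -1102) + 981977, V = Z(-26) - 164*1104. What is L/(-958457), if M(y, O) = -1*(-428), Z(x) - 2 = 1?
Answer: -1163458/958457 ≈ -1.2139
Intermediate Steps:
Z(x) = 3 (Z(x) = 2 + 1 = 3)
M(y, O) = 428
V = -181053 (V = 3 - 164*1104 = 3 - 181056 = -181053)
H = 982405 (H = 428 + 981977 = 982405)
L = 1163458 (L = 982405 - 1*(-181053) = 982405 + 181053 = 1163458)
L/(-958457) = 1163458/(-958457) = 1163458*(-1/958457) = -1163458/958457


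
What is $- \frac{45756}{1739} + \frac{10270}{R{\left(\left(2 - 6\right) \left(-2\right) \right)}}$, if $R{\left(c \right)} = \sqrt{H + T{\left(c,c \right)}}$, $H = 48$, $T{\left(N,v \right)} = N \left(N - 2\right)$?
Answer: $- \frac{45756}{1739} + \frac{5135 \sqrt{6}}{12} \approx 1021.9$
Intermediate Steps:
$T{\left(N,v \right)} = N \left(-2 + N\right)$
$R{\left(c \right)} = \sqrt{48 + c \left(-2 + c\right)}$
$- \frac{45756}{1739} + \frac{10270}{R{\left(\left(2 - 6\right) \left(-2\right) \right)}} = - \frac{45756}{1739} + \frac{10270}{\sqrt{48 + \left(2 - 6\right) \left(-2\right) \left(-2 + \left(2 - 6\right) \left(-2\right)\right)}} = \left(-45756\right) \frac{1}{1739} + \frac{10270}{\sqrt{48 + \left(-4\right) \left(-2\right) \left(-2 - -8\right)}} = - \frac{45756}{1739} + \frac{10270}{\sqrt{48 + 8 \left(-2 + 8\right)}} = - \frac{45756}{1739} + \frac{10270}{\sqrt{48 + 8 \cdot 6}} = - \frac{45756}{1739} + \frac{10270}{\sqrt{48 + 48}} = - \frac{45756}{1739} + \frac{10270}{\sqrt{96}} = - \frac{45756}{1739} + \frac{10270}{4 \sqrt{6}} = - \frac{45756}{1739} + 10270 \frac{\sqrt{6}}{24} = - \frac{45756}{1739} + \frac{5135 \sqrt{6}}{12}$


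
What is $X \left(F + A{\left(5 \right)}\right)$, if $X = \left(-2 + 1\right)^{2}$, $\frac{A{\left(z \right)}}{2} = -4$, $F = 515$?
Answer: $507$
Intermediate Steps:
$A{\left(z \right)} = -8$ ($A{\left(z \right)} = 2 \left(-4\right) = -8$)
$X = 1$ ($X = \left(-1\right)^{2} = 1$)
$X \left(F + A{\left(5 \right)}\right) = 1 \left(515 - 8\right) = 1 \cdot 507 = 507$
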